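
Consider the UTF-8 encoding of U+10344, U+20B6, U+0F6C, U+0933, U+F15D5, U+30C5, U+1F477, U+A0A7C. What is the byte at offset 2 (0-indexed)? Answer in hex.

0x8D

U+10344 → 4-byte form F0 90 8D 84 at offsets 0–3.
Offset 2 falls in char 1's range; it's byte 3 of F0 90 8D 84 = 0x8D.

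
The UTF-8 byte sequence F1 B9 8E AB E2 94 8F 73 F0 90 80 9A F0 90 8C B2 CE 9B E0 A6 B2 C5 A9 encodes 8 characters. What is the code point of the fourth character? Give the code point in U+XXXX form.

Offset 0: leading byte 0xF1 = 11110001 → 4-byte char #1 = F1 B9 8E AB.
Offset 4: leading byte 0xE2 = 11100010 → 3-byte char #2 = E2 94 8F.
Offset 7: leading byte 0x73 = 01110011 → 1-byte char #3 = 73.
Offset 8: leading byte 0xF0 = 11110000 → 4-byte char #4 = F0 90 80 9A.
Leading byte 0xF0 = 11110000 matches 11110xxx → 4-byte sequence.
Byte 1: 0xF0 = 11110000, payload 000 (3 bits).
Byte 2: 0x90 = 10010000 (10xxxxxx ✓), payload 010000.
Byte 3: 0x80 = 10000000 (10xxxxxx ✓), payload 000000.
Byte 4: 0x9A = 10011010 (10xxxxxx ✓), payload 011010.
Concatenate: 000010000000000011010 = 0x1001A (21 bits → U+1001A).

U+1001A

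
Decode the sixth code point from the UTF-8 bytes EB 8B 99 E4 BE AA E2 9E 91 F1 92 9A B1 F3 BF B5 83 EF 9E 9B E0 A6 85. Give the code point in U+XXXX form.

Offset 0: leading byte 0xEB = 11101011 → 3-byte char #1 = EB 8B 99.
Offset 3: leading byte 0xE4 = 11100100 → 3-byte char #2 = E4 BE AA.
Offset 6: leading byte 0xE2 = 11100010 → 3-byte char #3 = E2 9E 91.
Offset 9: leading byte 0xF1 = 11110001 → 4-byte char #4 = F1 92 9A B1.
Offset 13: leading byte 0xF3 = 11110011 → 4-byte char #5 = F3 BF B5 83.
Offset 17: leading byte 0xEF = 11101111 → 3-byte char #6 = EF 9E 9B.
Leading byte 0xEF = 11101111 matches 1110xxxx → 3-byte sequence.
Byte 1: 0xEF = 11101111, payload 1111 (4 bits).
Byte 2: 0x9E = 10011110 (10xxxxxx ✓), payload 011110.
Byte 3: 0x9B = 10011011 (10xxxxxx ✓), payload 011011.
Concatenate: 1111011110011011 = 0xF79B (16 bits → U+F79B).

U+F79B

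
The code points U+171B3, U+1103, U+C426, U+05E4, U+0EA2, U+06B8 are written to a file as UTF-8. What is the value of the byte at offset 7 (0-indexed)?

U+171B3 → 4-byte form F0 97 86 B3 at offsets 0–3.
U+1103 → 3-byte form E1 84 83 at offsets 4–6.
U+C426 → 3-byte form EC 90 A6 at offsets 7–9.
Offset 7 falls in char 3's range; it's byte 1 of EC 90 A6 = 0xEC.

0xEC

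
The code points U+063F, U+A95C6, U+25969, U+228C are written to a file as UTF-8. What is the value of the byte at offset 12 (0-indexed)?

U+063F → 2-byte form D8 BF at offsets 0–1.
U+A95C6 → 4-byte form F2 A9 97 86 at offsets 2–5.
U+25969 → 4-byte form F0 A5 A5 A9 at offsets 6–9.
U+228C → 3-byte form E2 8A 8C at offsets 10–12.
Offset 12 falls in char 4's range; it's byte 3 of E2 8A 8C = 0x8C.

0x8C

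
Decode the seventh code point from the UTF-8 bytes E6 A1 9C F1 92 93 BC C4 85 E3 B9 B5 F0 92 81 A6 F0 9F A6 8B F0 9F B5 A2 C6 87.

U+1FD62

Offset 0: leading byte 0xE6 = 11100110 → 3-byte char #1 = E6 A1 9C.
Offset 3: leading byte 0xF1 = 11110001 → 4-byte char #2 = F1 92 93 BC.
Offset 7: leading byte 0xC4 = 11000100 → 2-byte char #3 = C4 85.
Offset 9: leading byte 0xE3 = 11100011 → 3-byte char #4 = E3 B9 B5.
Offset 12: leading byte 0xF0 = 11110000 → 4-byte char #5 = F0 92 81 A6.
Offset 16: leading byte 0xF0 = 11110000 → 4-byte char #6 = F0 9F A6 8B.
Offset 20: leading byte 0xF0 = 11110000 → 4-byte char #7 = F0 9F B5 A2.
Leading byte 0xF0 = 11110000 matches 11110xxx → 4-byte sequence.
Byte 1: 0xF0 = 11110000, payload 000 (3 bits).
Byte 2: 0x9F = 10011111 (10xxxxxx ✓), payload 011111.
Byte 3: 0xB5 = 10110101 (10xxxxxx ✓), payload 110101.
Byte 4: 0xA2 = 10100010 (10xxxxxx ✓), payload 100010.
Concatenate: 000011111110101100010 = 0x1FD62 (21 bits → U+1FD62).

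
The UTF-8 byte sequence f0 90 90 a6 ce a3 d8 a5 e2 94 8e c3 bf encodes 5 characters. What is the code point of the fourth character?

U+250E

Offset 0: leading byte 0xF0 = 11110000 → 4-byte char #1 = F0 90 90 A6.
Offset 4: leading byte 0xCE = 11001110 → 2-byte char #2 = CE A3.
Offset 6: leading byte 0xD8 = 11011000 → 2-byte char #3 = D8 A5.
Offset 8: leading byte 0xE2 = 11100010 → 3-byte char #4 = E2 94 8E.
Leading byte 0xE2 = 11100010 matches 1110xxxx → 3-byte sequence.
Byte 1: 0xE2 = 11100010, payload 0010 (4 bits).
Byte 2: 0x94 = 10010100 (10xxxxxx ✓), payload 010100.
Byte 3: 0x8E = 10001110 (10xxxxxx ✓), payload 001110.
Concatenate: 0010010100001110 = 0x250E (16 bits → U+250E).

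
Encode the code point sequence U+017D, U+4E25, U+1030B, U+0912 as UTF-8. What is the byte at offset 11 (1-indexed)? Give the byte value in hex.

1-indexed offset 11 is 0-indexed offset 10.
U+017D → 2-byte form C5 BD at offsets 0–1.
U+4E25 → 3-byte form E4 B8 A5 at offsets 2–4.
U+1030B → 4-byte form F0 90 8C 8B at offsets 5–8.
U+0912 → 3-byte form E0 A4 92 at offsets 9–11.
Offset 10 falls in char 4's range; it's byte 2 of E0 A4 92 = 0xA4.

0xA4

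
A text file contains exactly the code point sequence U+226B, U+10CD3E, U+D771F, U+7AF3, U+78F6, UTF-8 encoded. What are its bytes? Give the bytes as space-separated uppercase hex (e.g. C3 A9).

U+226B: 3-byte form → E2 89 AB.
U+10CD3E: 4-byte form → F4 8C B4 BE.
U+D771F: 4-byte form → F3 97 9C 9F.
U+7AF3: 3-byte form → E7 AB B3.
U+78F6: 3-byte form → E7 A3 B6.
Concatenated (17 bytes): E2 89 AB F4 8C B4 BE F3 97 9C 9F E7 AB B3 E7 A3 B6.

E2 89 AB F4 8C B4 BE F3 97 9C 9F E7 AB B3 E7 A3 B6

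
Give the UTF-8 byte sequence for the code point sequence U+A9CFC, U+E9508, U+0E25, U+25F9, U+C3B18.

U+A9CFC: 4-byte form → F2 A9 B3 BC.
U+E9508: 4-byte form → F3 A9 94 88.
U+0E25: 3-byte form → E0 B8 A5.
U+25F9: 3-byte form → E2 97 B9.
U+C3B18: 4-byte form → F3 83 AC 98.
Concatenated (18 bytes): F2 A9 B3 BC F3 A9 94 88 E0 B8 A5 E2 97 B9 F3 83 AC 98.

F2 A9 B3 BC F3 A9 94 88 E0 B8 A5 E2 97 B9 F3 83 AC 98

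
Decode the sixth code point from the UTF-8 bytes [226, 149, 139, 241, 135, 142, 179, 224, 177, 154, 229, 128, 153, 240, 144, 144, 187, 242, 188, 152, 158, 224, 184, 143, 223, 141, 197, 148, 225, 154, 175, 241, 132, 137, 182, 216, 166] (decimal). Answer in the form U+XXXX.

U+BC61E

Offset 0: leading byte 0xE2 = 11100010 → 3-byte char #1 = E2 95 8B.
Offset 3: leading byte 0xF1 = 11110001 → 4-byte char #2 = F1 87 8E B3.
Offset 7: leading byte 0xE0 = 11100000 → 3-byte char #3 = E0 B1 9A.
Offset 10: leading byte 0xE5 = 11100101 → 3-byte char #4 = E5 80 99.
Offset 13: leading byte 0xF0 = 11110000 → 4-byte char #5 = F0 90 90 BB.
Offset 17: leading byte 0xF2 = 11110010 → 4-byte char #6 = F2 BC 98 9E.
Leading byte 0xF2 = 11110010 matches 11110xxx → 4-byte sequence.
Byte 1: 0xF2 = 11110010, payload 010 (3 bits).
Byte 2: 0xBC = 10111100 (10xxxxxx ✓), payload 111100.
Byte 3: 0x98 = 10011000 (10xxxxxx ✓), payload 011000.
Byte 4: 0x9E = 10011110 (10xxxxxx ✓), payload 011110.
Concatenate: 010111100011000011110 = 0xBC61E (21 bits → U+BC61E).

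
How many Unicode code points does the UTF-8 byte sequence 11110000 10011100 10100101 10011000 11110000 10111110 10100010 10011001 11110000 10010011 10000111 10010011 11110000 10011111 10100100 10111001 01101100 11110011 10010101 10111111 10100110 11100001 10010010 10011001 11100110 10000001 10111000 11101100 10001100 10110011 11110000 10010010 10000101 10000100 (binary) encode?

Byte at offset 0: 0xF0 = 11110000 → 4-byte char (#1). Advance 4.
Byte at offset 4: 0xF0 = 11110000 → 4-byte char (#2). Advance 4.
Byte at offset 8: 0xF0 = 11110000 → 4-byte char (#3). Advance 4.
Byte at offset 12: 0xF0 = 11110000 → 4-byte char (#4). Advance 4.
Byte at offset 16: 0x6C = 01101100 → 1-byte char (#5). Advance 1.
Byte at offset 17: 0xF3 = 11110011 → 4-byte char (#6). Advance 4.
Byte at offset 21: 0xE1 = 11100001 → 3-byte char (#7). Advance 3.
Byte at offset 24: 0xE6 = 11100110 → 3-byte char (#8). Advance 3.
Byte at offset 27: 0xEC = 11101100 → 3-byte char (#9). Advance 3.
Byte at offset 30: 0xF0 = 11110000 → 4-byte char (#10). Advance 4.
Reached end at offset 34 after 10 code points.

10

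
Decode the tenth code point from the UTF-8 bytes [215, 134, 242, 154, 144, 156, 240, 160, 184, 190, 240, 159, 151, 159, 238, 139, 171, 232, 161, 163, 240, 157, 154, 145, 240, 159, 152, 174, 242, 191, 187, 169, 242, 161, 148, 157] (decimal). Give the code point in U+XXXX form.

Offset 0: leading byte 0xD7 = 11010111 → 2-byte char #1 = D7 86.
Offset 2: leading byte 0xF2 = 11110010 → 4-byte char #2 = F2 9A 90 9C.
Offset 6: leading byte 0xF0 = 11110000 → 4-byte char #3 = F0 A0 B8 BE.
Offset 10: leading byte 0xF0 = 11110000 → 4-byte char #4 = F0 9F 97 9F.
Offset 14: leading byte 0xEE = 11101110 → 3-byte char #5 = EE 8B AB.
Offset 17: leading byte 0xE8 = 11101000 → 3-byte char #6 = E8 A1 A3.
Offset 20: leading byte 0xF0 = 11110000 → 4-byte char #7 = F0 9D 9A 91.
Offset 24: leading byte 0xF0 = 11110000 → 4-byte char #8 = F0 9F 98 AE.
Offset 28: leading byte 0xF2 = 11110010 → 4-byte char #9 = F2 BF BB A9.
Offset 32: leading byte 0xF2 = 11110010 → 4-byte char #10 = F2 A1 94 9D.
Leading byte 0xF2 = 11110010 matches 11110xxx → 4-byte sequence.
Byte 1: 0xF2 = 11110010, payload 010 (3 bits).
Byte 2: 0xA1 = 10100001 (10xxxxxx ✓), payload 100001.
Byte 3: 0x94 = 10010100 (10xxxxxx ✓), payload 010100.
Byte 4: 0x9D = 10011101 (10xxxxxx ✓), payload 011101.
Concatenate: 010100001010100011101 = 0xA151D (21 bits → U+A151D).

U+A151D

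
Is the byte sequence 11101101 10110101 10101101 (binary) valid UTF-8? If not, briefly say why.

Structurally a 3-byte sequence; payload = 0xDD6D.
But 0xDD6D is in U+D800–U+DFFF, the surrogate range. Surrogates are not Unicode scalar values and are forbidden in UTF-8.

invalid (encodes a surrogate (U+D800–U+DFFF))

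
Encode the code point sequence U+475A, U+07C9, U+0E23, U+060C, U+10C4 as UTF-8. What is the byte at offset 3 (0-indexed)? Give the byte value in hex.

0xDF

U+475A → 3-byte form E4 9D 9A at offsets 0–2.
U+07C9 → 2-byte form DF 89 at offsets 3–4.
Offset 3 falls in char 2's range; it's byte 1 of DF 89 = 0xDF.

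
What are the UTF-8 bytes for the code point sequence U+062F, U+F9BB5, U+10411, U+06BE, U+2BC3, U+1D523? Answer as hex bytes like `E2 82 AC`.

D8 AF F3 B9 AE B5 F0 90 90 91 DA BE E2 AF 83 F0 9D 94 A3

U+062F: 2-byte form → D8 AF.
U+F9BB5: 4-byte form → F3 B9 AE B5.
U+10411: 4-byte form → F0 90 90 91.
U+06BE: 2-byte form → DA BE.
U+2BC3: 3-byte form → E2 AF 83.
U+1D523: 4-byte form → F0 9D 94 A3.
Concatenated (19 bytes): D8 AF F3 B9 AE B5 F0 90 90 91 DA BE E2 AF 83 F0 9D 94 A3.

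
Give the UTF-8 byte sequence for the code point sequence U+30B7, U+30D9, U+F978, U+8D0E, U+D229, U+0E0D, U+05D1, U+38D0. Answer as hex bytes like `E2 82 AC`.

E3 82 B7 E3 83 99 EF A5 B8 E8 B4 8E ED 88 A9 E0 B8 8D D7 91 E3 A3 90

U+30B7: 3-byte form → E3 82 B7.
U+30D9: 3-byte form → E3 83 99.
U+F978: 3-byte form → EF A5 B8.
U+8D0E: 3-byte form → E8 B4 8E.
U+D229: 3-byte form → ED 88 A9.
U+0E0D: 3-byte form → E0 B8 8D.
U+05D1: 2-byte form → D7 91.
U+38D0: 3-byte form → E3 A3 90.
Concatenated (23 bytes): E3 82 B7 E3 83 99 EF A5 B8 E8 B4 8E ED 88 A9 E0 B8 8D D7 91 E3 A3 90.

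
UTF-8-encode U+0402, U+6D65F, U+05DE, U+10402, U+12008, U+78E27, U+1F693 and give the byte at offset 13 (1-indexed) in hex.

0xF0

1-indexed offset 13 is 0-indexed offset 12.
U+0402 → 2-byte form D0 82 at offsets 0–1.
U+6D65F → 4-byte form F1 AD 99 9F at offsets 2–5.
U+05DE → 2-byte form D7 9E at offsets 6–7.
U+10402 → 4-byte form F0 90 90 82 at offsets 8–11.
U+12008 → 4-byte form F0 92 80 88 at offsets 12–15.
Offset 12 falls in char 5's range; it's byte 1 of F0 92 80 88 = 0xF0.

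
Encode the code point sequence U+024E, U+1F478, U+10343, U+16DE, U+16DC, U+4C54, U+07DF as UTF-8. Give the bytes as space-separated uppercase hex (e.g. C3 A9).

U+024E: 2-byte form → C9 8E.
U+1F478: 4-byte form → F0 9F 91 B8.
U+10343: 4-byte form → F0 90 8D 83.
U+16DE: 3-byte form → E1 9B 9E.
U+16DC: 3-byte form → E1 9B 9C.
U+4C54: 3-byte form → E4 B1 94.
U+07DF: 2-byte form → DF 9F.
Concatenated (21 bytes): C9 8E F0 9F 91 B8 F0 90 8D 83 E1 9B 9E E1 9B 9C E4 B1 94 DF 9F.

C9 8E F0 9F 91 B8 F0 90 8D 83 E1 9B 9E E1 9B 9C E4 B1 94 DF 9F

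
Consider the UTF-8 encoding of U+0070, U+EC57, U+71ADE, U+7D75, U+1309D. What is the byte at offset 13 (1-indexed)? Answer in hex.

1-indexed offset 13 is 0-indexed offset 12.
U+0070 → 1-byte form 70 at offsets 0–0.
U+EC57 → 3-byte form EE B1 97 at offsets 1–3.
U+71ADE → 4-byte form F1 B1 AB 9E at offsets 4–7.
U+7D75 → 3-byte form E7 B5 B5 at offsets 8–10.
U+1309D → 4-byte form F0 93 82 9D at offsets 11–14.
Offset 12 falls in char 5's range; it's byte 2 of F0 93 82 9D = 0x93.

0x93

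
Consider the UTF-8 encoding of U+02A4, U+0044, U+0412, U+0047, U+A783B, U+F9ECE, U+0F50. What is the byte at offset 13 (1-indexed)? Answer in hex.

1-indexed offset 13 is 0-indexed offset 12.
U+02A4 → 2-byte form CA A4 at offsets 0–1.
U+0044 → 1-byte form 44 at offsets 2–2.
U+0412 → 2-byte form D0 92 at offsets 3–4.
U+0047 → 1-byte form 47 at offsets 5–5.
U+A783B → 4-byte form F2 A7 A0 BB at offsets 6–9.
U+F9ECE → 4-byte form F3 B9 BB 8E at offsets 10–13.
Offset 12 falls in char 6's range; it's byte 3 of F3 B9 BB 8E = 0xBB.

0xBB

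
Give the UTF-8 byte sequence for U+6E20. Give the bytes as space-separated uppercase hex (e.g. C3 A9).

U+6E20 = 0x6E20 = 28192 decimal. In range U+0800–U+FFFF → 3-byte form: 1110xxxx 10xxxxxx 10xxxxxx.
Binary (16 bits): 0110111000100000.
Split 4+6+6: 0110 | 111000 | 100000.
Byte 1: 11100110 = 0xE6.
Byte 2: 10111000 = 0xB8.
Byte 3: 10100000 = 0xA0.

E6 B8 A0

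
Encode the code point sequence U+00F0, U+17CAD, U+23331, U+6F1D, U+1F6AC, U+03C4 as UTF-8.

C3 B0 F0 97 B2 AD F0 A3 8C B1 E6 BC 9D F0 9F 9A AC CF 84

U+00F0: 2-byte form → C3 B0.
U+17CAD: 4-byte form → F0 97 B2 AD.
U+23331: 4-byte form → F0 A3 8C B1.
U+6F1D: 3-byte form → E6 BC 9D.
U+1F6AC: 4-byte form → F0 9F 9A AC.
U+03C4: 2-byte form → CF 84.
Concatenated (19 bytes): C3 B0 F0 97 B2 AD F0 A3 8C B1 E6 BC 9D F0 9F 9A AC CF 84.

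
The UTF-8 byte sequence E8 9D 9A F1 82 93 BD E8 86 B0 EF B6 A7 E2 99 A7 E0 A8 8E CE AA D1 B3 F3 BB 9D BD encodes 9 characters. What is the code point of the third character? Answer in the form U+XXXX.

U+81B0

Offset 0: leading byte 0xE8 = 11101000 → 3-byte char #1 = E8 9D 9A.
Offset 3: leading byte 0xF1 = 11110001 → 4-byte char #2 = F1 82 93 BD.
Offset 7: leading byte 0xE8 = 11101000 → 3-byte char #3 = E8 86 B0.
Leading byte 0xE8 = 11101000 matches 1110xxxx → 3-byte sequence.
Byte 1: 0xE8 = 11101000, payload 1000 (4 bits).
Byte 2: 0x86 = 10000110 (10xxxxxx ✓), payload 000110.
Byte 3: 0xB0 = 10110000 (10xxxxxx ✓), payload 110000.
Concatenate: 1000000110110000 = 0x81B0 (16 bits → U+81B0).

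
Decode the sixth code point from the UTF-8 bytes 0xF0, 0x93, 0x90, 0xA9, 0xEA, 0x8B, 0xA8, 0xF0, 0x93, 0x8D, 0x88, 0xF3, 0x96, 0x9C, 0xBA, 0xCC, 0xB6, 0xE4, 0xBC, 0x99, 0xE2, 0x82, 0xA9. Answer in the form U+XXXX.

U+4F19

Offset 0: leading byte 0xF0 = 11110000 → 4-byte char #1 = F0 93 90 A9.
Offset 4: leading byte 0xEA = 11101010 → 3-byte char #2 = EA 8B A8.
Offset 7: leading byte 0xF0 = 11110000 → 4-byte char #3 = F0 93 8D 88.
Offset 11: leading byte 0xF3 = 11110011 → 4-byte char #4 = F3 96 9C BA.
Offset 15: leading byte 0xCC = 11001100 → 2-byte char #5 = CC B6.
Offset 17: leading byte 0xE4 = 11100100 → 3-byte char #6 = E4 BC 99.
Leading byte 0xE4 = 11100100 matches 1110xxxx → 3-byte sequence.
Byte 1: 0xE4 = 11100100, payload 0100 (4 bits).
Byte 2: 0xBC = 10111100 (10xxxxxx ✓), payload 111100.
Byte 3: 0x99 = 10011001 (10xxxxxx ✓), payload 011001.
Concatenate: 0100111100011001 = 0x4F19 (16 bits → U+4F19).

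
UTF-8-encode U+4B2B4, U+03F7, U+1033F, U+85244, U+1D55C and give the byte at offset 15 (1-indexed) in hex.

0xF0

1-indexed offset 15 is 0-indexed offset 14.
U+4B2B4 → 4-byte form F1 8B 8A B4 at offsets 0–3.
U+03F7 → 2-byte form CF B7 at offsets 4–5.
U+1033F → 4-byte form F0 90 8C BF at offsets 6–9.
U+85244 → 4-byte form F2 85 89 84 at offsets 10–13.
U+1D55C → 4-byte form F0 9D 95 9C at offsets 14–17.
Offset 14 falls in char 5's range; it's byte 1 of F0 9D 95 9C = 0xF0.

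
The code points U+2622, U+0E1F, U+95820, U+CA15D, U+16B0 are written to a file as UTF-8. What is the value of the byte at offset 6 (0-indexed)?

0xF2

U+2622 → 3-byte form E2 98 A2 at offsets 0–2.
U+0E1F → 3-byte form E0 B8 9F at offsets 3–5.
U+95820 → 4-byte form F2 95 A0 A0 at offsets 6–9.
Offset 6 falls in char 3's range; it's byte 1 of F2 95 A0 A0 = 0xF2.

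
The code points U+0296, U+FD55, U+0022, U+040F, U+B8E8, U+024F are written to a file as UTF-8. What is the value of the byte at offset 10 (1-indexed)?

0xA3

1-indexed offset 10 is 0-indexed offset 9.
U+0296 → 2-byte form CA 96 at offsets 0–1.
U+FD55 → 3-byte form EF B5 95 at offsets 2–4.
U+0022 → 1-byte form 22 at offsets 5–5.
U+040F → 2-byte form D0 8F at offsets 6–7.
U+B8E8 → 3-byte form EB A3 A8 at offsets 8–10.
Offset 9 falls in char 5's range; it's byte 2 of EB A3 A8 = 0xA3.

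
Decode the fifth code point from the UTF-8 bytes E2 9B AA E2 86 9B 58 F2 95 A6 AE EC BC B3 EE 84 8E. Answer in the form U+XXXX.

U+CF33

Offset 0: leading byte 0xE2 = 11100010 → 3-byte char #1 = E2 9B AA.
Offset 3: leading byte 0xE2 = 11100010 → 3-byte char #2 = E2 86 9B.
Offset 6: leading byte 0x58 = 01011000 → 1-byte char #3 = 58.
Offset 7: leading byte 0xF2 = 11110010 → 4-byte char #4 = F2 95 A6 AE.
Offset 11: leading byte 0xEC = 11101100 → 3-byte char #5 = EC BC B3.
Leading byte 0xEC = 11101100 matches 1110xxxx → 3-byte sequence.
Byte 1: 0xEC = 11101100, payload 1100 (4 bits).
Byte 2: 0xBC = 10111100 (10xxxxxx ✓), payload 111100.
Byte 3: 0xB3 = 10110011 (10xxxxxx ✓), payload 110011.
Concatenate: 1100111100110011 = 0xCF33 (16 bits → U+CF33).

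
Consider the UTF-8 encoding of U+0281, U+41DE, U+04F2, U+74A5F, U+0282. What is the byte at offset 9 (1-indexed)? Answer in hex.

0xB4

1-indexed offset 9 is 0-indexed offset 8.
U+0281 → 2-byte form CA 81 at offsets 0–1.
U+41DE → 3-byte form E4 87 9E at offsets 2–4.
U+04F2 → 2-byte form D3 B2 at offsets 5–6.
U+74A5F → 4-byte form F1 B4 A9 9F at offsets 7–10.
Offset 8 falls in char 4's range; it's byte 2 of F1 B4 A9 9F = 0xB4.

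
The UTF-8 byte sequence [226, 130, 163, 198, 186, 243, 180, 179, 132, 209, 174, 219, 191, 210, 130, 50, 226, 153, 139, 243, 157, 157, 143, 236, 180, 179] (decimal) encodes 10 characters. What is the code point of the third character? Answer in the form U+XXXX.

Offset 0: leading byte 0xE2 = 11100010 → 3-byte char #1 = E2 82 A3.
Offset 3: leading byte 0xC6 = 11000110 → 2-byte char #2 = C6 BA.
Offset 5: leading byte 0xF3 = 11110011 → 4-byte char #3 = F3 B4 B3 84.
Leading byte 0xF3 = 11110011 matches 11110xxx → 4-byte sequence.
Byte 1: 0xF3 = 11110011, payload 011 (3 bits).
Byte 2: 0xB4 = 10110100 (10xxxxxx ✓), payload 110100.
Byte 3: 0xB3 = 10110011 (10xxxxxx ✓), payload 110011.
Byte 4: 0x84 = 10000100 (10xxxxxx ✓), payload 000100.
Concatenate: 011110100110011000100 = 0xF4CC4 (21 bits → U+F4CC4).

U+F4CC4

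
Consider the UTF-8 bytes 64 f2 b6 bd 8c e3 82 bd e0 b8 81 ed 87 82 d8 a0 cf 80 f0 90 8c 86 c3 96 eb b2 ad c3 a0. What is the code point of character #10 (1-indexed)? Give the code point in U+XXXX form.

U+BCAD

Offset 0: leading byte 0x64 = 01100100 → 1-byte char #1 = 64.
Offset 1: leading byte 0xF2 = 11110010 → 4-byte char #2 = F2 B6 BD 8C.
Offset 5: leading byte 0xE3 = 11100011 → 3-byte char #3 = E3 82 BD.
Offset 8: leading byte 0xE0 = 11100000 → 3-byte char #4 = E0 B8 81.
Offset 11: leading byte 0xED = 11101101 → 3-byte char #5 = ED 87 82.
Offset 14: leading byte 0xD8 = 11011000 → 2-byte char #6 = D8 A0.
Offset 16: leading byte 0xCF = 11001111 → 2-byte char #7 = CF 80.
Offset 18: leading byte 0xF0 = 11110000 → 4-byte char #8 = F0 90 8C 86.
Offset 22: leading byte 0xC3 = 11000011 → 2-byte char #9 = C3 96.
Offset 24: leading byte 0xEB = 11101011 → 3-byte char #10 = EB B2 AD.
Leading byte 0xEB = 11101011 matches 1110xxxx → 3-byte sequence.
Byte 1: 0xEB = 11101011, payload 1011 (4 bits).
Byte 2: 0xB2 = 10110010 (10xxxxxx ✓), payload 110010.
Byte 3: 0xAD = 10101101 (10xxxxxx ✓), payload 101101.
Concatenate: 1011110010101101 = 0xBCAD (16 bits → U+BCAD).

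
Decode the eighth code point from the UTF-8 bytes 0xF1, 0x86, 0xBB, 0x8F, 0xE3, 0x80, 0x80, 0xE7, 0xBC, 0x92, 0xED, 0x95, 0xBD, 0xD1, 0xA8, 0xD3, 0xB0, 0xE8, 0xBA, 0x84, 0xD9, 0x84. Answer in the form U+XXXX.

Offset 0: leading byte 0xF1 = 11110001 → 4-byte char #1 = F1 86 BB 8F.
Offset 4: leading byte 0xE3 = 11100011 → 3-byte char #2 = E3 80 80.
Offset 7: leading byte 0xE7 = 11100111 → 3-byte char #3 = E7 BC 92.
Offset 10: leading byte 0xED = 11101101 → 3-byte char #4 = ED 95 BD.
Offset 13: leading byte 0xD1 = 11010001 → 2-byte char #5 = D1 A8.
Offset 15: leading byte 0xD3 = 11010011 → 2-byte char #6 = D3 B0.
Offset 17: leading byte 0xE8 = 11101000 → 3-byte char #7 = E8 BA 84.
Offset 20: leading byte 0xD9 = 11011001 → 2-byte char #8 = D9 84.
Leading byte 0xD9 = 11011001 matches 110xxxxx → 2-byte sequence.
Byte 1: 0xD9 = 11011001, payload 11001 (5 bits).
Byte 2: 0x84 = 10000100 (10xxxxxx ✓), payload 000100.
Concatenate: 11001000100 = 0x644 (11 bits → U+0644).

U+0644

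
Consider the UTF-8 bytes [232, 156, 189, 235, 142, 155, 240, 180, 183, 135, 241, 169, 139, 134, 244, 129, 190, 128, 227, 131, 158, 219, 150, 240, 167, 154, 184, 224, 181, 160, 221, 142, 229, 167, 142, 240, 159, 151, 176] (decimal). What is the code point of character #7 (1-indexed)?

U+06D6

Offset 0: leading byte 0xE8 = 11101000 → 3-byte char #1 = E8 9C BD.
Offset 3: leading byte 0xEB = 11101011 → 3-byte char #2 = EB 8E 9B.
Offset 6: leading byte 0xF0 = 11110000 → 4-byte char #3 = F0 B4 B7 87.
Offset 10: leading byte 0xF1 = 11110001 → 4-byte char #4 = F1 A9 8B 86.
Offset 14: leading byte 0xF4 = 11110100 → 4-byte char #5 = F4 81 BE 80.
Offset 18: leading byte 0xE3 = 11100011 → 3-byte char #6 = E3 83 9E.
Offset 21: leading byte 0xDB = 11011011 → 2-byte char #7 = DB 96.
Leading byte 0xDB = 11011011 matches 110xxxxx → 2-byte sequence.
Byte 1: 0xDB = 11011011, payload 11011 (5 bits).
Byte 2: 0x96 = 10010110 (10xxxxxx ✓), payload 010110.
Concatenate: 11011010110 = 0x6D6 (11 bits → U+06D6).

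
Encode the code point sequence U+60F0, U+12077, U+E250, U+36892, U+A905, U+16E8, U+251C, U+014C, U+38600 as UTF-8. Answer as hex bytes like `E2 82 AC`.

E6 83 B0 F0 92 81 B7 EE 89 90 F0 B6 A2 92 EA A4 85 E1 9B A8 E2 94 9C C5 8C F0 B8 98 80

U+60F0: 3-byte form → E6 83 B0.
U+12077: 4-byte form → F0 92 81 B7.
U+E250: 3-byte form → EE 89 90.
U+36892: 4-byte form → F0 B6 A2 92.
U+A905: 3-byte form → EA A4 85.
U+16E8: 3-byte form → E1 9B A8.
U+251C: 3-byte form → E2 94 9C.
U+014C: 2-byte form → C5 8C.
U+38600: 4-byte form → F0 B8 98 80.
Concatenated (29 bytes): E6 83 B0 F0 92 81 B7 EE 89 90 F0 B6 A2 92 EA A4 85 E1 9B A8 E2 94 9C C5 8C F0 B8 98 80.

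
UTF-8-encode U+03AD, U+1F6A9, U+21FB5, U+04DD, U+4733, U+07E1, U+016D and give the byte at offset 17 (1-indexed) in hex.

0xA1

1-indexed offset 17 is 0-indexed offset 16.
U+03AD → 2-byte form CE AD at offsets 0–1.
U+1F6A9 → 4-byte form F0 9F 9A A9 at offsets 2–5.
U+21FB5 → 4-byte form F0 A1 BE B5 at offsets 6–9.
U+04DD → 2-byte form D3 9D at offsets 10–11.
U+4733 → 3-byte form E4 9C B3 at offsets 12–14.
U+07E1 → 2-byte form DF A1 at offsets 15–16.
Offset 16 falls in char 6's range; it's byte 2 of DF A1 = 0xA1.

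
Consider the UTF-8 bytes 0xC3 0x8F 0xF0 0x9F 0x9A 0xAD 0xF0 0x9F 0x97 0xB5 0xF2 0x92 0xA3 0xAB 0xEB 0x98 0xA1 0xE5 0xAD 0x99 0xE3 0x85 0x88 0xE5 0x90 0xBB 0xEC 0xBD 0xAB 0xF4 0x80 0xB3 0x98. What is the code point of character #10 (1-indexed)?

U+100CD8

Offset 0: leading byte 0xC3 = 11000011 → 2-byte char #1 = C3 8F.
Offset 2: leading byte 0xF0 = 11110000 → 4-byte char #2 = F0 9F 9A AD.
Offset 6: leading byte 0xF0 = 11110000 → 4-byte char #3 = F0 9F 97 B5.
Offset 10: leading byte 0xF2 = 11110010 → 4-byte char #4 = F2 92 A3 AB.
Offset 14: leading byte 0xEB = 11101011 → 3-byte char #5 = EB 98 A1.
Offset 17: leading byte 0xE5 = 11100101 → 3-byte char #6 = E5 AD 99.
Offset 20: leading byte 0xE3 = 11100011 → 3-byte char #7 = E3 85 88.
Offset 23: leading byte 0xE5 = 11100101 → 3-byte char #8 = E5 90 BB.
Offset 26: leading byte 0xEC = 11101100 → 3-byte char #9 = EC BD AB.
Offset 29: leading byte 0xF4 = 11110100 → 4-byte char #10 = F4 80 B3 98.
Leading byte 0xF4 = 11110100 matches 11110xxx → 4-byte sequence.
Byte 1: 0xF4 = 11110100, payload 100 (3 bits).
Byte 2: 0x80 = 10000000 (10xxxxxx ✓), payload 000000.
Byte 3: 0xB3 = 10110011 (10xxxxxx ✓), payload 110011.
Byte 4: 0x98 = 10011000 (10xxxxxx ✓), payload 011000.
Concatenate: 100000000110011011000 = 0x100CD8 (21 bits → U+100CD8).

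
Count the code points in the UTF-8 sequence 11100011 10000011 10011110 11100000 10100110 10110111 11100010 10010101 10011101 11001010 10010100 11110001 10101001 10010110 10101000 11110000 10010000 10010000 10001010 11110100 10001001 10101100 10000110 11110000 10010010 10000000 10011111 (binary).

8

Byte at offset 0: 0xE3 = 11100011 → 3-byte char (#1). Advance 3.
Byte at offset 3: 0xE0 = 11100000 → 3-byte char (#2). Advance 3.
Byte at offset 6: 0xE2 = 11100010 → 3-byte char (#3). Advance 3.
Byte at offset 9: 0xCA = 11001010 → 2-byte char (#4). Advance 2.
Byte at offset 11: 0xF1 = 11110001 → 4-byte char (#5). Advance 4.
Byte at offset 15: 0xF0 = 11110000 → 4-byte char (#6). Advance 4.
Byte at offset 19: 0xF4 = 11110100 → 4-byte char (#7). Advance 4.
Byte at offset 23: 0xF0 = 11110000 → 4-byte char (#8). Advance 4.
Reached end at offset 27 after 8 code points.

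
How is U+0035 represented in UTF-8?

35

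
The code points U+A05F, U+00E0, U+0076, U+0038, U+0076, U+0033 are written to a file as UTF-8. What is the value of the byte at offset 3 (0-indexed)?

0xC3

U+A05F → 3-byte form EA 81 9F at offsets 0–2.
U+00E0 → 2-byte form C3 A0 at offsets 3–4.
Offset 3 falls in char 2's range; it's byte 1 of C3 A0 = 0xC3.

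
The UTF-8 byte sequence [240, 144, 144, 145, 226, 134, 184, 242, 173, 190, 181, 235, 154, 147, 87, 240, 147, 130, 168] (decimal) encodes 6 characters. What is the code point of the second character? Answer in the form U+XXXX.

U+21B8

Offset 0: leading byte 0xF0 = 11110000 → 4-byte char #1 = F0 90 90 91.
Offset 4: leading byte 0xE2 = 11100010 → 3-byte char #2 = E2 86 B8.
Leading byte 0xE2 = 11100010 matches 1110xxxx → 3-byte sequence.
Byte 1: 0xE2 = 11100010, payload 0010 (4 bits).
Byte 2: 0x86 = 10000110 (10xxxxxx ✓), payload 000110.
Byte 3: 0xB8 = 10111000 (10xxxxxx ✓), payload 111000.
Concatenate: 0010000110111000 = 0x21B8 (16 bits → U+21B8).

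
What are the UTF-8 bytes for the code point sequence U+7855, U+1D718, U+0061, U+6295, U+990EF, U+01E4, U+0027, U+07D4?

U+7855: 3-byte form → E7 A1 95.
U+1D718: 4-byte form → F0 9D 9C 98.
U+0061: 1-byte form → 61.
U+6295: 3-byte form → E6 8A 95.
U+990EF: 4-byte form → F2 99 83 AF.
U+01E4: 2-byte form → C7 A4.
U+0027: 1-byte form → 27.
U+07D4: 2-byte form → DF 94.
Concatenated (20 bytes): E7 A1 95 F0 9D 9C 98 61 E6 8A 95 F2 99 83 AF C7 A4 27 DF 94.

E7 A1 95 F0 9D 9C 98 61 E6 8A 95 F2 99 83 AF C7 A4 27 DF 94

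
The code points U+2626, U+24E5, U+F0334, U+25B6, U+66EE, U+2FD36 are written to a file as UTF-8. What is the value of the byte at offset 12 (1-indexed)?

0x96

1-indexed offset 12 is 0-indexed offset 11.
U+2626 → 3-byte form E2 98 A6 at offsets 0–2.
U+24E5 → 3-byte form E2 93 A5 at offsets 3–5.
U+F0334 → 4-byte form F3 B0 8C B4 at offsets 6–9.
U+25B6 → 3-byte form E2 96 B6 at offsets 10–12.
Offset 11 falls in char 4's range; it's byte 2 of E2 96 B6 = 0x96.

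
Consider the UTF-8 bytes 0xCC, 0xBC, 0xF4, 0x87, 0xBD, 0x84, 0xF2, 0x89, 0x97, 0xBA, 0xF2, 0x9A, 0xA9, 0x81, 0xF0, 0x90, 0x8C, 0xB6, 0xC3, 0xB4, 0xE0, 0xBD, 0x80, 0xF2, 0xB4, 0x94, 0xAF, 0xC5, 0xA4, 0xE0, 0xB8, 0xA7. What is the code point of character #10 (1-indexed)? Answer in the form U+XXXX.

U+0E27

Offset 0: leading byte 0xCC = 11001100 → 2-byte char #1 = CC BC.
Offset 2: leading byte 0xF4 = 11110100 → 4-byte char #2 = F4 87 BD 84.
Offset 6: leading byte 0xF2 = 11110010 → 4-byte char #3 = F2 89 97 BA.
Offset 10: leading byte 0xF2 = 11110010 → 4-byte char #4 = F2 9A A9 81.
Offset 14: leading byte 0xF0 = 11110000 → 4-byte char #5 = F0 90 8C B6.
Offset 18: leading byte 0xC3 = 11000011 → 2-byte char #6 = C3 B4.
Offset 20: leading byte 0xE0 = 11100000 → 3-byte char #7 = E0 BD 80.
Offset 23: leading byte 0xF2 = 11110010 → 4-byte char #8 = F2 B4 94 AF.
Offset 27: leading byte 0xC5 = 11000101 → 2-byte char #9 = C5 A4.
Offset 29: leading byte 0xE0 = 11100000 → 3-byte char #10 = E0 B8 A7.
Leading byte 0xE0 = 11100000 matches 1110xxxx → 3-byte sequence.
Byte 1: 0xE0 = 11100000, payload 0000 (4 bits).
Byte 2: 0xB8 = 10111000 (10xxxxxx ✓), payload 111000.
Byte 3: 0xA7 = 10100111 (10xxxxxx ✓), payload 100111.
Concatenate: 0000111000100111 = 0xE27 (16 bits → U+0E27).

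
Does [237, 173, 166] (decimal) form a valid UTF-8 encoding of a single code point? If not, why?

invalid (encodes a surrogate (U+D800–U+DFFF))

Structurally a 3-byte sequence; payload = 0xDB66.
But 0xDB66 is in U+D800–U+DFFF, the surrogate range. Surrogates are not Unicode scalar values and are forbidden in UTF-8.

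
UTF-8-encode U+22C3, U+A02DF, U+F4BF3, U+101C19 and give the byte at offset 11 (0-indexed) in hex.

U+22C3 → 3-byte form E2 8B 83 at offsets 0–2.
U+A02DF → 4-byte form F2 A0 8B 9F at offsets 3–6.
U+F4BF3 → 4-byte form F3 B4 AF B3 at offsets 7–10.
U+101C19 → 4-byte form F4 81 B0 99 at offsets 11–14.
Offset 11 falls in char 4's range; it's byte 1 of F4 81 B0 99 = 0xF4.

0xF4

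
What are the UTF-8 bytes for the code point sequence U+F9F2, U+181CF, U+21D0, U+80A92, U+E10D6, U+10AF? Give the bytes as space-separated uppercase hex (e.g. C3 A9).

U+F9F2: 3-byte form → EF A7 B2.
U+181CF: 4-byte form → F0 98 87 8F.
U+21D0: 3-byte form → E2 87 90.
U+80A92: 4-byte form → F2 80 AA 92.
U+E10D6: 4-byte form → F3 A1 83 96.
U+10AF: 3-byte form → E1 82 AF.
Concatenated (21 bytes): EF A7 B2 F0 98 87 8F E2 87 90 F2 80 AA 92 F3 A1 83 96 E1 82 AF.

EF A7 B2 F0 98 87 8F E2 87 90 F2 80 AA 92 F3 A1 83 96 E1 82 AF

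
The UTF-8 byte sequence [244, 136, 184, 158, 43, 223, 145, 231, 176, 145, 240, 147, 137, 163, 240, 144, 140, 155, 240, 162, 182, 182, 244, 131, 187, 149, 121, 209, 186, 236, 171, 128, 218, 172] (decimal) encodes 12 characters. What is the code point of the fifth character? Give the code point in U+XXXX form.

U+13263

Offset 0: leading byte 0xF4 = 11110100 → 4-byte char #1 = F4 88 B8 9E.
Offset 4: leading byte 0x2B = 00101011 → 1-byte char #2 = 2B.
Offset 5: leading byte 0xDF = 11011111 → 2-byte char #3 = DF 91.
Offset 7: leading byte 0xE7 = 11100111 → 3-byte char #4 = E7 B0 91.
Offset 10: leading byte 0xF0 = 11110000 → 4-byte char #5 = F0 93 89 A3.
Leading byte 0xF0 = 11110000 matches 11110xxx → 4-byte sequence.
Byte 1: 0xF0 = 11110000, payload 000 (3 bits).
Byte 2: 0x93 = 10010011 (10xxxxxx ✓), payload 010011.
Byte 3: 0x89 = 10001001 (10xxxxxx ✓), payload 001001.
Byte 4: 0xA3 = 10100011 (10xxxxxx ✓), payload 100011.
Concatenate: 000010011001001100011 = 0x13263 (21 bits → U+13263).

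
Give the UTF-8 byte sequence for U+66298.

F1 A6 8A 98

U+66298 = 0x66298 = 418456 decimal. In range U+10000–U+10FFFF → 4-byte form: 11110xxx 10xxxxxx 10xxxxxx 10xxxxxx.
Binary (21 bits): 001100110001010011000.
Split 3+6+6+6: 001 | 100110 | 001010 | 011000.
Byte 1: 11110001 = 0xF1.
Byte 2: 10100110 = 0xA6.
Byte 3: 10001010 = 0x8A.
Byte 4: 10011000 = 0x98.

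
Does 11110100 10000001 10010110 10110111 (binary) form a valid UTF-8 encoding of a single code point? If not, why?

valid

Leading byte 0xF4 = 11110100 → 4-byte form.
Continuation bytes 0x81=10000001, 0x96=10010110, 0xB7=10110111 all match 10xxxxxx.
Decoded value 0x1015B7 is ≥ 0x10000 (shortest form) and not a surrogate.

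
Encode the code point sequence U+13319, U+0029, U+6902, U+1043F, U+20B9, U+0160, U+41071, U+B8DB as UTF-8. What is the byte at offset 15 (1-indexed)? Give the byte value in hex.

1-indexed offset 15 is 0-indexed offset 14.
U+13319 → 4-byte form F0 93 8C 99 at offsets 0–3.
U+0029 → 1-byte form 29 at offsets 4–4.
U+6902 → 3-byte form E6 A4 82 at offsets 5–7.
U+1043F → 4-byte form F0 90 90 BF at offsets 8–11.
U+20B9 → 3-byte form E2 82 B9 at offsets 12–14.
Offset 14 falls in char 5's range; it's byte 3 of E2 82 B9 = 0xB9.

0xB9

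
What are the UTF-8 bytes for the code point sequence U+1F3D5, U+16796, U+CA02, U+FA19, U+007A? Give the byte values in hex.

F0 9F 8F 95 F0 96 9E 96 EC A8 82 EF A8 99 7A

U+1F3D5: 4-byte form → F0 9F 8F 95.
U+16796: 4-byte form → F0 96 9E 96.
U+CA02: 3-byte form → EC A8 82.
U+FA19: 3-byte form → EF A8 99.
U+007A: 1-byte form → 7A.
Concatenated (15 bytes): F0 9F 8F 95 F0 96 9E 96 EC A8 82 EF A8 99 7A.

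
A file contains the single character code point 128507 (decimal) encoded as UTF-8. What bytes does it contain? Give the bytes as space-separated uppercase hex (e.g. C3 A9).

F0 9F 97 BB

U+1F5FB = 0x1F5FB = 128507 decimal. In range U+10000–U+10FFFF → 4-byte form: 11110xxx 10xxxxxx 10xxxxxx 10xxxxxx.
Binary (21 bits): 000011111010111111011.
Split 3+6+6+6: 000 | 011111 | 010111 | 111011.
Byte 1: 11110000 = 0xF0.
Byte 2: 10011111 = 0x9F.
Byte 3: 10010111 = 0x97.
Byte 4: 10111011 = 0xBB.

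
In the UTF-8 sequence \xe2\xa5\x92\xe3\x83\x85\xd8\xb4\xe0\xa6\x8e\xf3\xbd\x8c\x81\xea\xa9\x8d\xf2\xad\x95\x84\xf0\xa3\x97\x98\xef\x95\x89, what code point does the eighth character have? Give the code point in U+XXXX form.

U+235D8

Offset 0: leading byte 0xE2 = 11100010 → 3-byte char #1 = E2 A5 92.
Offset 3: leading byte 0xE3 = 11100011 → 3-byte char #2 = E3 83 85.
Offset 6: leading byte 0xD8 = 11011000 → 2-byte char #3 = D8 B4.
Offset 8: leading byte 0xE0 = 11100000 → 3-byte char #4 = E0 A6 8E.
Offset 11: leading byte 0xF3 = 11110011 → 4-byte char #5 = F3 BD 8C 81.
Offset 15: leading byte 0xEA = 11101010 → 3-byte char #6 = EA A9 8D.
Offset 18: leading byte 0xF2 = 11110010 → 4-byte char #7 = F2 AD 95 84.
Offset 22: leading byte 0xF0 = 11110000 → 4-byte char #8 = F0 A3 97 98.
Leading byte 0xF0 = 11110000 matches 11110xxx → 4-byte sequence.
Byte 1: 0xF0 = 11110000, payload 000 (3 bits).
Byte 2: 0xA3 = 10100011 (10xxxxxx ✓), payload 100011.
Byte 3: 0x97 = 10010111 (10xxxxxx ✓), payload 010111.
Byte 4: 0x98 = 10011000 (10xxxxxx ✓), payload 011000.
Concatenate: 000100011010111011000 = 0x235D8 (21 bits → U+235D8).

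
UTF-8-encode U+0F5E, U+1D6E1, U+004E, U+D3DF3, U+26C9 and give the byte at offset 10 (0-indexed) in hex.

U+0F5E → 3-byte form E0 BD 9E at offsets 0–2.
U+1D6E1 → 4-byte form F0 9D 9B A1 at offsets 3–6.
U+004E → 1-byte form 4E at offsets 7–7.
U+D3DF3 → 4-byte form F3 93 B7 B3 at offsets 8–11.
Offset 10 falls in char 4's range; it's byte 3 of F3 93 B7 B3 = 0xB7.

0xB7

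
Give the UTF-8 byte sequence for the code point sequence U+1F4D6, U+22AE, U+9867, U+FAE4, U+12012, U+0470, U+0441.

U+1F4D6: 4-byte form → F0 9F 93 96.
U+22AE: 3-byte form → E2 8A AE.
U+9867: 3-byte form → E9 A1 A7.
U+FAE4: 3-byte form → EF AB A4.
U+12012: 4-byte form → F0 92 80 92.
U+0470: 2-byte form → D1 B0.
U+0441: 2-byte form → D1 81.
Concatenated (21 bytes): F0 9F 93 96 E2 8A AE E9 A1 A7 EF AB A4 F0 92 80 92 D1 B0 D1 81.

F0 9F 93 96 E2 8A AE E9 A1 A7 EF AB A4 F0 92 80 92 D1 B0 D1 81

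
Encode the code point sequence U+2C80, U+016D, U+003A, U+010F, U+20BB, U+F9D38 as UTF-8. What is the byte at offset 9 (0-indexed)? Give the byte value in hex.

U+2C80 → 3-byte form E2 B2 80 at offsets 0–2.
U+016D → 2-byte form C5 AD at offsets 3–4.
U+003A → 1-byte form 3A at offsets 5–5.
U+010F → 2-byte form C4 8F at offsets 6–7.
U+20BB → 3-byte form E2 82 BB at offsets 8–10.
Offset 9 falls in char 5's range; it's byte 2 of E2 82 BB = 0x82.

0x82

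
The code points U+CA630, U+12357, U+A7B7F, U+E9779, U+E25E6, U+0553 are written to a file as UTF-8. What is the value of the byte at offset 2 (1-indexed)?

0x8A

1-indexed offset 2 is 0-indexed offset 1.
U+CA630 → 4-byte form F3 8A 98 B0 at offsets 0–3.
Offset 1 falls in char 1's range; it's byte 2 of F3 8A 98 B0 = 0x8A.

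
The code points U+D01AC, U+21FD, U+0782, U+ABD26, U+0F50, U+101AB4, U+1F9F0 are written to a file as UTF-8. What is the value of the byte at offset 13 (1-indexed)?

1-indexed offset 13 is 0-indexed offset 12.
U+D01AC → 4-byte form F3 90 86 AC at offsets 0–3.
U+21FD → 3-byte form E2 87 BD at offsets 4–6.
U+0782 → 2-byte form DE 82 at offsets 7–8.
U+ABD26 → 4-byte form F2 AB B4 A6 at offsets 9–12.
Offset 12 falls in char 4's range; it's byte 4 of F2 AB B4 A6 = 0xA6.

0xA6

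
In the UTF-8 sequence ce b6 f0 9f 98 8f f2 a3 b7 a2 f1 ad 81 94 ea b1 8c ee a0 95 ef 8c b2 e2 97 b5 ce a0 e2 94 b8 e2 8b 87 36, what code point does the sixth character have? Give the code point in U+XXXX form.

U+E815

Offset 0: leading byte 0xCE = 11001110 → 2-byte char #1 = CE B6.
Offset 2: leading byte 0xF0 = 11110000 → 4-byte char #2 = F0 9F 98 8F.
Offset 6: leading byte 0xF2 = 11110010 → 4-byte char #3 = F2 A3 B7 A2.
Offset 10: leading byte 0xF1 = 11110001 → 4-byte char #4 = F1 AD 81 94.
Offset 14: leading byte 0xEA = 11101010 → 3-byte char #5 = EA B1 8C.
Offset 17: leading byte 0xEE = 11101110 → 3-byte char #6 = EE A0 95.
Leading byte 0xEE = 11101110 matches 1110xxxx → 3-byte sequence.
Byte 1: 0xEE = 11101110, payload 1110 (4 bits).
Byte 2: 0xA0 = 10100000 (10xxxxxx ✓), payload 100000.
Byte 3: 0x95 = 10010101 (10xxxxxx ✓), payload 010101.
Concatenate: 1110100000010101 = 0xE815 (16 bits → U+E815).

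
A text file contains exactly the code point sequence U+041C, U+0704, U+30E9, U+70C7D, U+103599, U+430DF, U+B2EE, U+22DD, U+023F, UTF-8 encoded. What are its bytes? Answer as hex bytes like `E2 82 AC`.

U+041C: 2-byte form → D0 9C.
U+0704: 2-byte form → DC 84.
U+30E9: 3-byte form → E3 83 A9.
U+70C7D: 4-byte form → F1 B0 B1 BD.
U+103599: 4-byte form → F4 83 96 99.
U+430DF: 4-byte form → F1 83 83 9F.
U+B2EE: 3-byte form → EB 8B AE.
U+22DD: 3-byte form → E2 8B 9D.
U+023F: 2-byte form → C8 BF.
Concatenated (27 bytes): D0 9C DC 84 E3 83 A9 F1 B0 B1 BD F4 83 96 99 F1 83 83 9F EB 8B AE E2 8B 9D C8 BF.

D0 9C DC 84 E3 83 A9 F1 B0 B1 BD F4 83 96 99 F1 83 83 9F EB 8B AE E2 8B 9D C8 BF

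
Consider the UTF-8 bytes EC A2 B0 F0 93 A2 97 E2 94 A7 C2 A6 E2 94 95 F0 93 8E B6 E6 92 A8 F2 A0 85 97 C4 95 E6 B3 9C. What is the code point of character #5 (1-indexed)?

U+2515

Offset 0: leading byte 0xEC = 11101100 → 3-byte char #1 = EC A2 B0.
Offset 3: leading byte 0xF0 = 11110000 → 4-byte char #2 = F0 93 A2 97.
Offset 7: leading byte 0xE2 = 11100010 → 3-byte char #3 = E2 94 A7.
Offset 10: leading byte 0xC2 = 11000010 → 2-byte char #4 = C2 A6.
Offset 12: leading byte 0xE2 = 11100010 → 3-byte char #5 = E2 94 95.
Leading byte 0xE2 = 11100010 matches 1110xxxx → 3-byte sequence.
Byte 1: 0xE2 = 11100010, payload 0010 (4 bits).
Byte 2: 0x94 = 10010100 (10xxxxxx ✓), payload 010100.
Byte 3: 0x95 = 10010101 (10xxxxxx ✓), payload 010101.
Concatenate: 0010010100010101 = 0x2515 (16 bits → U+2515).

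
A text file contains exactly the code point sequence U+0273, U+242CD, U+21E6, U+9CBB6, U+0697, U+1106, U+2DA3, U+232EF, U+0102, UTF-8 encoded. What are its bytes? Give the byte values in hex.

U+0273: 2-byte form → C9 B3.
U+242CD: 4-byte form → F0 A4 8B 8D.
U+21E6: 3-byte form → E2 87 A6.
U+9CBB6: 4-byte form → F2 9C AE B6.
U+0697: 2-byte form → DA 97.
U+1106: 3-byte form → E1 84 86.
U+2DA3: 3-byte form → E2 B6 A3.
U+232EF: 4-byte form → F0 A3 8B AF.
U+0102: 2-byte form → C4 82.
Concatenated (27 bytes): C9 B3 F0 A4 8B 8D E2 87 A6 F2 9C AE B6 DA 97 E1 84 86 E2 B6 A3 F0 A3 8B AF C4 82.

C9 B3 F0 A4 8B 8D E2 87 A6 F2 9C AE B6 DA 97 E1 84 86 E2 B6 A3 F0 A3 8B AF C4 82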